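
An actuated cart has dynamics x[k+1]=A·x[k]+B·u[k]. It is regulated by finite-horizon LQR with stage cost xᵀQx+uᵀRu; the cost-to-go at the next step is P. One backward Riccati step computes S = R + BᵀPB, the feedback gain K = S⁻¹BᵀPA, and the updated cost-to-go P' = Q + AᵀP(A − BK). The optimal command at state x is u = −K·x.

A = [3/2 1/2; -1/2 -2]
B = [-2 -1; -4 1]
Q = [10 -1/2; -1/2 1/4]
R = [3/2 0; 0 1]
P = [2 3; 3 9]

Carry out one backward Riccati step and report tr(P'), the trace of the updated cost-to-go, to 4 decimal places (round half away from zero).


11.8598

BᵀP = [-16.0000 -42.0000; 1.0000 6.0000]
S = R + BᵀPB = [3/2 0; 0 1] + [200.0000 -26.0000; -26.0000 5.0000] = [201.5000 -26.0000; -26.0000 6.0000]
BᵀPA = [-3.0000 76.0000; -1.5000 -11.5000]
K = S⁻¹·BᵀPA = [-0.1069 0.2946; -0.7134 -0.6402]
A−BK = [0.5727 0.4489; -0.2144 -0.1815]
AᵀP(A−BK) = [0.8591 0.6733; 0.6733 0.7507]
P' = Q + AᵀP(A−BK) = [10.8591 0.1733; 0.1733 1.0007]
tr(P') = 11.8598


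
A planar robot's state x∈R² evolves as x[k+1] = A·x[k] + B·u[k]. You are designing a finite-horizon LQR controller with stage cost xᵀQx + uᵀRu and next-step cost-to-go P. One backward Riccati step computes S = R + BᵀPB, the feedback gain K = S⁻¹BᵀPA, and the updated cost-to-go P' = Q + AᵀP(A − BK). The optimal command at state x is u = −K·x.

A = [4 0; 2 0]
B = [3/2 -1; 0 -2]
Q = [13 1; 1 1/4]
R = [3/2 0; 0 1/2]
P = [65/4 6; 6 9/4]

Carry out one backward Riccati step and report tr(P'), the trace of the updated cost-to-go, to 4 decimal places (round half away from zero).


16.3801

BᵀP = [24.3750 9.0000; -28.2500 -10.5000]
S = R + BᵀPB = [3/2 0; 0 1/2] + [36.5625 -42.3750; -42.3750 49.2500] = [38.0625 -42.3750; -42.3750 49.7500]
BᵀPA = [115.5000 0.0000; -134.0000 0.0000]
K = S⁻¹·BᵀPA = [0.6928 0.0000; -2.1033 0.0000]
A−BK = [0.8574 0.0000; -2.2067 0.0000]
AᵀP(A−BK) = [3.1301 0.0000; 0.0000 0.0000]
P' = Q + AᵀP(A−BK) = [16.1301 1.0000; 1.0000 0.2500]
tr(P') = 16.3801


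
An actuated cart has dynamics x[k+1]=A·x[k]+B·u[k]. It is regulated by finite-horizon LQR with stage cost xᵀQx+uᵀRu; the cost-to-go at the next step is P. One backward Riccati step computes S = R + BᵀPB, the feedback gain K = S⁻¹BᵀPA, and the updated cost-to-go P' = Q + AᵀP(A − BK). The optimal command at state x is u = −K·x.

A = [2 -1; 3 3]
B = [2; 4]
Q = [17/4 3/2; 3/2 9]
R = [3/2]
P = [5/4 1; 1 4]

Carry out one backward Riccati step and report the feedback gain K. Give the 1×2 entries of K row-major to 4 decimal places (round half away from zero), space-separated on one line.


0.7746 0.5491

BᵀP = [6.5000 18.0000]
S = R + BᵀPB = [3/2] + [85.0000] = [86.5000]
BᵀPA = [67.0000 47.5000]
K = S⁻¹·BᵀPA = [0.7746 0.5491]
A−BK = [0.4509 -2.0983; -0.0983 0.8035]
AᵀP(A−BK) = [1.1040 -0.2919; -0.2919 5.1662]
P' = Q + AᵀP(A−BK) = [5.3540 1.2081; 1.2081 14.1662]
tr(P') = 19.5202


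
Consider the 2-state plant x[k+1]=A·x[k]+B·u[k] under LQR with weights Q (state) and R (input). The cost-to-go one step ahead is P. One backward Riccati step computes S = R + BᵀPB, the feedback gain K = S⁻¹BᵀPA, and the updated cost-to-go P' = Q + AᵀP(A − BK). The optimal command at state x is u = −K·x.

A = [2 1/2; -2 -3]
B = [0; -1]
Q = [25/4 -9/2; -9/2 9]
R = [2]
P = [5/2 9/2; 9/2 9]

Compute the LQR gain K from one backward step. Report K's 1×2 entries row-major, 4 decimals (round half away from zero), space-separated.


0.8182 2.2500

BᵀP = [-4.5000 -9.0000]
S = R + BᵀPB = [2] + [9.0000] = [11.0000]
BᵀPA = [9.0000 24.7500]
K = S⁻¹·BᵀPA = [0.8182 2.2500]
A−BK = [2.0000 0.5000; -1.1818 -0.7500]
AᵀP(A−BK) = [2.6364 4.7500; 4.7500 12.4375]
P' = Q + AᵀP(A−BK) = [8.8864 0.2500; 0.2500 21.4375]
tr(P') = 30.3239


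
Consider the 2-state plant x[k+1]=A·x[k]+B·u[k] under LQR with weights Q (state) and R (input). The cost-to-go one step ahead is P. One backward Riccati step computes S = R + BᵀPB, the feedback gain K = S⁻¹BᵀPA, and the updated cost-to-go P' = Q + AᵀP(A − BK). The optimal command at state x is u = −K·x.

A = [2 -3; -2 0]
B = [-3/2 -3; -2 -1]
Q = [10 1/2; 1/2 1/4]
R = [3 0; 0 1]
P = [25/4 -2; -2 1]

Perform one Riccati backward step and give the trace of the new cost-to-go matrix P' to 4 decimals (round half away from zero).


15.4384

BᵀP = [-5.3750 1.0000; -16.7500 5.0000]
S = R + BᵀPB = [3 0; 0 1] + [6.0625 15.1250; 15.1250 45.2500] = [9.0625 15.1250; 15.1250 46.2500]
BᵀPA = [-12.7500 16.1250; -43.5000 50.2500]
K = S⁻¹·BᵀPA = [0.3585 -0.0749; -1.0578 1.1110]
A−BK = [-0.6356 0.2206; -2.3408 0.9613]
AᵀP(A−BK) = [3.5575 -2.1274; -2.1274 1.6310]
P' = Q + AᵀP(A−BK) = [13.5575 -1.6274; -1.6274 1.8810]
tr(P') = 15.4384


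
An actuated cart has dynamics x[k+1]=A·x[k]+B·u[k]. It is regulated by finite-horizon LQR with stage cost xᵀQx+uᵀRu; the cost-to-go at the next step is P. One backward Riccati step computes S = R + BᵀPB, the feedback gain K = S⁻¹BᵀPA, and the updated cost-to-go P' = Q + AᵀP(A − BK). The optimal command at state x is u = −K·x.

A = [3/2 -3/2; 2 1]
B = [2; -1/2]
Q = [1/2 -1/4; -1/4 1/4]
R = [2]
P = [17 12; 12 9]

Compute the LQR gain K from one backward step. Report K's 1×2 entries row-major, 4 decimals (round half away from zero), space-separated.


BᵀP = [28.0000 19.5000]
S = R + BᵀPB = [2] + [46.2500] = [48.2500]
BᵀPA = [81.0000 -22.5000]
K = S⁻¹·BᵀPA = [1.6788 -0.4663]
A−BK = [-1.8575 -0.5674; 2.8394 0.7668]
AᵀP(A−BK) = [10.2707 -0.4780; -0.4780 0.7578]
P' = Q + AᵀP(A−BK) = [10.7707 -0.7280; -0.7280 1.0078]
tr(P') = 11.7785

1.6788 -0.4663


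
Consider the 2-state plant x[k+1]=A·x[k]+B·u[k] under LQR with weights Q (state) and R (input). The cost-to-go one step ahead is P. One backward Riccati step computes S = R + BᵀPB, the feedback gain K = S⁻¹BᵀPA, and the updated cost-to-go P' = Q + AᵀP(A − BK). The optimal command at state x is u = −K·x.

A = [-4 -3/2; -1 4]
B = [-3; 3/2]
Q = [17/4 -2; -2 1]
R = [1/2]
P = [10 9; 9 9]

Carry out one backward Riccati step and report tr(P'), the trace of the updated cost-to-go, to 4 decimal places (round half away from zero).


BᵀP = [-16.5000 -13.5000]
S = R + BᵀPB = [1/2] + [29.2500] = [29.7500]
BᵀPA = [79.5000 -29.2500]
K = S⁻¹·BᵀPA = [2.6723 -0.9832]
A−BK = [4.0168 -4.4496; -5.0084 5.4748]
AᵀP(A−BK) = [28.5546 -28.3361; -28.3361 29.7416]
P' = Q + AᵀP(A−BK) = [32.8046 -30.3361; -30.3361 30.7416]
tr(P') = 63.5462

63.5462


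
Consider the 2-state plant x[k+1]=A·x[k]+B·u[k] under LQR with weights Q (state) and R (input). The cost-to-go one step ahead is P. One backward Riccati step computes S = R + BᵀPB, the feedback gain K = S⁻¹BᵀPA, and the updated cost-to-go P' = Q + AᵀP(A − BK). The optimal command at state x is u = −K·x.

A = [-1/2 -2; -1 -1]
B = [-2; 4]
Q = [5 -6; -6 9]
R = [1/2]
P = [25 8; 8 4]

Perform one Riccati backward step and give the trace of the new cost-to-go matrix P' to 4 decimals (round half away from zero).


BᵀP = [-18.0000 0.0000]
S = R + BᵀPB = [1/2] + [36.0000] = [36.5000]
BᵀPA = [9.0000 36.0000]
K = S⁻¹·BᵀPA = [0.2466 0.9863]
A−BK = [-0.0068 -0.0274; -1.9863 -4.9452]
AᵀP(A−BK) = [16.0308 40.1233; 40.1233 100.4932]
P' = Q + AᵀP(A−BK) = [21.0308 34.1233; 34.1233 109.4932]
tr(P') = 130.5240

130.5240


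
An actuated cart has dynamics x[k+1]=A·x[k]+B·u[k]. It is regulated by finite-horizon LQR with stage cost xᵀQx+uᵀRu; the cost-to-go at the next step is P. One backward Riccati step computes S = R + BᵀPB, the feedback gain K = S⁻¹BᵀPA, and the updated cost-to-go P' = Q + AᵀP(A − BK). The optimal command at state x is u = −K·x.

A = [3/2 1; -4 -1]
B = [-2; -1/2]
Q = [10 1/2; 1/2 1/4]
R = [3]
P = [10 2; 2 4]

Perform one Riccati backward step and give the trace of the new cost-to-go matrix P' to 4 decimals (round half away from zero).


76.8906

BᵀP = [-21.0000 -6.0000]
S = R + BᵀPB = [3] + [45.0000] = [48.0000]
BᵀPA = [-7.5000 -15.0000]
K = S⁻¹·BᵀPA = [-0.1563 -0.3125]
A−BK = [1.1875 0.3750; -4.0781 -1.1563]
AᵀP(A−BK) = [61.3281 17.6563; 17.6563 5.3125]
P' = Q + AᵀP(A−BK) = [71.3281 18.1563; 18.1563 5.5625]
tr(P') = 76.8906


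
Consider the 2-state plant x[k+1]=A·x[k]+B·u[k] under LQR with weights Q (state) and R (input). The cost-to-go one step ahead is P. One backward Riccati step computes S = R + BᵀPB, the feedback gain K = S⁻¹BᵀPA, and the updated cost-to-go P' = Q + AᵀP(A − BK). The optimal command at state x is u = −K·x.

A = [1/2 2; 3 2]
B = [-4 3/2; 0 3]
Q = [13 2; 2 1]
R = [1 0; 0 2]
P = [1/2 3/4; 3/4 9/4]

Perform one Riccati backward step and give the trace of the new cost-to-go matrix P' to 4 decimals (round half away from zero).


BᵀP = [-2.0000 -3.0000; 3.0000 7.8750]
S = R + BᵀPB = [1 0; 0 2] + [8.0000 -12.0000; -12.0000 28.1250] = [9.0000 -12.0000; -12.0000 30.1250]
BᵀPA = [-10.0000 -10.0000; 25.1250 21.7500]
K = S⁻¹·BᵀPA = [0.0020 -0.3166; 0.8348 0.5959]
A−BK = [-0.7443 -0.1603; 0.4956 0.2124]
AᵀP(A−BK) = [1.6701 1.1126; 1.1126 0.8736]
P' = Q + AᵀP(A−BK) = [14.6701 3.1126; 3.1126 1.8736]
tr(P') = 16.5438

16.5438


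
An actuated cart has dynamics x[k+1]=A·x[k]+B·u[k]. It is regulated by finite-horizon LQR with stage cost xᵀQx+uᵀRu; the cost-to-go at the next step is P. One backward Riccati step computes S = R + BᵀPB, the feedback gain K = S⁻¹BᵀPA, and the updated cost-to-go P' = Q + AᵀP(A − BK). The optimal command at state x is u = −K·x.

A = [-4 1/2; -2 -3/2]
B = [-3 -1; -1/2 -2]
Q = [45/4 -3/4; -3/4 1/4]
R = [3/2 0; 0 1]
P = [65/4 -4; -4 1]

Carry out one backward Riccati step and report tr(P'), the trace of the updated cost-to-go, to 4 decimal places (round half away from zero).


13.7940

BᵀP = [-46.7500 11.5000; -8.2500 2.0000]
S = R + BᵀPB = [3/2 0; 0 1] + [134.5000 23.7500; 23.7500 4.2500] = [136.0000 23.7500; 23.7500 5.2500]
BᵀPA = [164.0000 -40.6250; 29.0000 -7.1250]
K = S⁻¹·BᵀPA = [1.1488 -0.2939; 0.3268 -0.0277]
A−BK = [-0.2268 -0.4093; -0.7720 -1.7024]
AᵀP(A−BK) = [2.1175 -0.5010; -0.5010 0.1764]
P' = Q + AᵀP(A−BK) = [13.3675 -1.2510; -1.2510 0.4264]
tr(P') = 13.7940


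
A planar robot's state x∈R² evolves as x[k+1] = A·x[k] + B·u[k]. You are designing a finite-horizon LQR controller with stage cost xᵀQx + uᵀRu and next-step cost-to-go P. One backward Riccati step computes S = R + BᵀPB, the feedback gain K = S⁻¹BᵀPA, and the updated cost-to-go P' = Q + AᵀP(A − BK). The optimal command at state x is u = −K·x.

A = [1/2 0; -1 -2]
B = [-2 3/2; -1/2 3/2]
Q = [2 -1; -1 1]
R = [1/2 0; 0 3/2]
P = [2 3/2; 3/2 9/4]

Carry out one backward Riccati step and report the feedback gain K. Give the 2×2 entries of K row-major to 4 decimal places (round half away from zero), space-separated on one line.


-0.2329 -0.0747 -0.3425 -0.6874

BᵀP = [-4.7500 -4.1250; 5.2500 5.6250]
S = R + BᵀPB = [1/2 0; 0 3/2] + [11.5625 -13.3125; -13.3125 16.3125] = [12.0625 -13.3125; -13.3125 17.8125]
BᵀPA = [1.7500 8.2500; -3.0000 -11.2500]
K = S⁻¹·BᵀPA = [-0.2329 -0.0747; -0.3425 -0.6874]
A−BK = [0.5479 0.8817; -0.6027 -1.0062]
AᵀP(A−BK) = [0.6301 1.0685; 1.0685 1.8829]
P' = Q + AᵀP(A−BK) = [2.6301 0.0685; 0.0685 2.8829]
tr(P') = 5.5131


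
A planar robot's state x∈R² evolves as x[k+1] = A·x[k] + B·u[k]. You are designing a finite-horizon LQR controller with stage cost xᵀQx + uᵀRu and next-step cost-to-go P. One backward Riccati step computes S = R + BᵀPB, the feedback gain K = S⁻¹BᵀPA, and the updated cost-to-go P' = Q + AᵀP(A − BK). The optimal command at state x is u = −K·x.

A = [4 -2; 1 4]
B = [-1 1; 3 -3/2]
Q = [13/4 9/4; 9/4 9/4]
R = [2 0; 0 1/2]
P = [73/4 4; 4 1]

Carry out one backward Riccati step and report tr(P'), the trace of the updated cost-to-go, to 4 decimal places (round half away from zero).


BᵀP = [-6.2500 -1.0000; 12.2500 2.5000]
S = R + BᵀPB = [2 0; 0 1/2] + [3.2500 -4.7500; -4.7500 8.5000] = [5.2500 -4.7500; -4.7500 9.0000]
BᵀPA = [-26.0000 8.5000; 51.5000 -14.5000]
K = S⁻¹·BᵀPA = [0.4304 0.3089; 5.9494 -1.4481]
A−BK = [-1.5190 -0.2430; 8.6329 0.9013]
AᵀP(A−BK) = [29.7975 -3.3924; -3.3924 1.3772]
P' = Q + AᵀP(A−BK) = [33.0475 -1.1424; -1.1424 3.6272]
tr(P') = 36.6747

36.6747


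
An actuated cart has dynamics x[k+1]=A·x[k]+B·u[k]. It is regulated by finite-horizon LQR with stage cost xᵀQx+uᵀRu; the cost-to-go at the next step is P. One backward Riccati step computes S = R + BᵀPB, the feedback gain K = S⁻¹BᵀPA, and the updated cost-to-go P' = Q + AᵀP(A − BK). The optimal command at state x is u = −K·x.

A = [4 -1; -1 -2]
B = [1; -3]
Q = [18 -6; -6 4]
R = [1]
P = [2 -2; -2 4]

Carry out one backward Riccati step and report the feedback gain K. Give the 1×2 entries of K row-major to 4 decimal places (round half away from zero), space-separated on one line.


0.9020 0.3922

BᵀP = [8.0000 -14.0000]
S = R + BᵀPB = [1] + [50.0000] = [51.0000]
BᵀPA = [46.0000 20.0000]
K = S⁻¹·BᵀPA = [0.9020 0.3922]
A−BK = [3.0980 -1.3922; 1.7059 -0.8235]
AᵀP(A−BK) = [10.5098 -4.0392; -4.0392 2.1569]
P' = Q + AᵀP(A−BK) = [28.5098 -10.0392; -10.0392 6.1569]
tr(P') = 34.6667


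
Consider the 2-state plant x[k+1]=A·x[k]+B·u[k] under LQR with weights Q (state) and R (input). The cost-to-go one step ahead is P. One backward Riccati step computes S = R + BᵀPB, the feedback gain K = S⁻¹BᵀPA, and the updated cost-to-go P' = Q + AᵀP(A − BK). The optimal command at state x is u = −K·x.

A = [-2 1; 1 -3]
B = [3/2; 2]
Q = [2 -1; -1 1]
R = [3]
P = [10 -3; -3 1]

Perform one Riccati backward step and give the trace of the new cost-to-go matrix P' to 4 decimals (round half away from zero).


BᵀP = [9.0000 -2.5000]
S = R + BᵀPB = [3] + [8.5000] = [11.5000]
BᵀPA = [-20.5000 16.5000]
K = S⁻¹·BᵀPA = [-1.7826 1.4348]
A−BK = [0.6739 -1.1522; 4.5652 -5.8696]
AᵀP(A−BK) = [16.4565 -14.5870; -14.5870 13.3261]
P' = Q + AᵀP(A−BK) = [18.4565 -15.5870; -15.5870 14.3261]
tr(P') = 32.7826

32.7826


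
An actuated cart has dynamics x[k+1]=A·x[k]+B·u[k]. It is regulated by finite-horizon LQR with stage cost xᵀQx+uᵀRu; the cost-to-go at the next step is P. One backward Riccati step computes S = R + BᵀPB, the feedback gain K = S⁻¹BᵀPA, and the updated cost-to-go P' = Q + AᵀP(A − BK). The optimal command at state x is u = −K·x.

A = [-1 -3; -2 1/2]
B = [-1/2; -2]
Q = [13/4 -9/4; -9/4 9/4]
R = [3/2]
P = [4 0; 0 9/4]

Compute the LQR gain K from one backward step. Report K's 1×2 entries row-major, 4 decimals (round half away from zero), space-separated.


0.9565 0.3261

BᵀP = [-2.0000 -4.5000]
S = R + BᵀPB = [3/2] + [10.0000] = [11.5000]
BᵀPA = [11.0000 3.7500]
K = S⁻¹·BᵀPA = [0.9565 0.3261]
A−BK = [-0.5217 -2.8370; -0.0870 1.1522]
AᵀP(A−BK) = [2.4783 6.1630; 6.1630 35.3397]
P' = Q + AᵀP(A−BK) = [5.7283 3.9130; 3.9130 37.5897]
tr(P') = 43.3179


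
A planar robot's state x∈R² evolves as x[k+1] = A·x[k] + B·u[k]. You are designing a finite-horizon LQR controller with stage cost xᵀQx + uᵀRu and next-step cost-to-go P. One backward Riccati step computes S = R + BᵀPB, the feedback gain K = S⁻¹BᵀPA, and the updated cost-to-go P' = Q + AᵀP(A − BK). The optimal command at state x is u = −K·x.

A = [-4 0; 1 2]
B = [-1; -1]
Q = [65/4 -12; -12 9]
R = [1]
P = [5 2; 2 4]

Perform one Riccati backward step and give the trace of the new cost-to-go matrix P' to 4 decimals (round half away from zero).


BᵀP = [-7.0000 -6.0000]
S = R + BᵀPB = [1] + [13.0000] = [14.0000]
BᵀPA = [22.0000 -12.0000]
K = S⁻¹·BᵀPA = [1.5714 -0.8571]
A−BK = [-2.4286 -0.8571; 2.5714 1.1429]
AᵀP(A−BK) = [33.4286 10.8571; 10.8571 5.7143]
P' = Q + AᵀP(A−BK) = [49.6786 -1.1429; -1.1429 14.7143]
tr(P') = 64.3929

64.3929


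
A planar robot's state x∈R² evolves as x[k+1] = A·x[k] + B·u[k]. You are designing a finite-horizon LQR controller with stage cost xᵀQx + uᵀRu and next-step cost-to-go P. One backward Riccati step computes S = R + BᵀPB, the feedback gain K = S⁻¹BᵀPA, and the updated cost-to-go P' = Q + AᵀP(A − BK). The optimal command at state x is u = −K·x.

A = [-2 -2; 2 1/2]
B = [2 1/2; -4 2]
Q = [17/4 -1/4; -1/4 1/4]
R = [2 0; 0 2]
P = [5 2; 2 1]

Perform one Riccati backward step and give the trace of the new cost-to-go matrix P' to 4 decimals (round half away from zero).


9.2086

BᵀP = [2.0000 0.0000; 6.5000 3.0000]
S = R + BᵀPB = [2 0; 0 2] + [4.0000 1.0000; 1.0000 9.2500] = [6.0000 1.0000; 1.0000 11.2500]
BᵀPA = [-4.0000 -4.0000; -7.0000 -11.5000]
K = S⁻¹·BᵀPA = [-0.5714 -0.5038; -0.5714 -0.9774]
A−BK = [-0.5714 -0.5038; 0.8571 0.4398]
AᵀP(A−BK) = [1.7143 2.1429; 2.1429 2.9944]
P' = Q + AᵀP(A−BK) = [5.9643 1.8929; 1.8929 3.2444]
tr(P') = 9.2086


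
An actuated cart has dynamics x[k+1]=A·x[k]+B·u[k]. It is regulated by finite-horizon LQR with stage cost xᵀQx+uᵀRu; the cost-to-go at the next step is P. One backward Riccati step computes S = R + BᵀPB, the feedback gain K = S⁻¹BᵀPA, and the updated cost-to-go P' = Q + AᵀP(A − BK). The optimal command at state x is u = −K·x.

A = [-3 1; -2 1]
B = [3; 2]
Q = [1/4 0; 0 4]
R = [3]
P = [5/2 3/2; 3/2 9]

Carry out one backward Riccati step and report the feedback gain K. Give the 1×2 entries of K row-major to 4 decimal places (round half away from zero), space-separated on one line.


BᵀP = [10.5000 22.5000]
S = R + BᵀPB = [3] + [76.5000] = [79.5000]
BᵀPA = [-76.5000 33.0000]
K = S⁻¹·BᵀPA = [-0.9623 0.4151]
A−BK = [-0.1132 -0.2453; -0.0755 0.1698]
AᵀP(A−BK) = [2.8868 -1.2453; -1.2453 0.8019]
P' = Q + AᵀP(A−BK) = [3.1368 -1.2453; -1.2453 4.8019]
tr(P') = 7.9387

-0.9623 0.4151


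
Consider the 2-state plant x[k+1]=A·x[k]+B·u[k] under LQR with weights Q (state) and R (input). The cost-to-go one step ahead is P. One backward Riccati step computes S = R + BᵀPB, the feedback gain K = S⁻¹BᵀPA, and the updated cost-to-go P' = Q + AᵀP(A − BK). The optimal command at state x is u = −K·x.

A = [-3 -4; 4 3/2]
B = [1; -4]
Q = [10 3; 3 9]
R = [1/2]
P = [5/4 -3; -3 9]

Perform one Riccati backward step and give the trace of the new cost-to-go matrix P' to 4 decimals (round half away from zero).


23.5291

BᵀP = [13.2500 -39.0000]
S = R + BᵀPB = [1/2] + [169.2500] = [169.7500]
BᵀPA = [-195.7500 -111.5000]
K = S⁻¹·BᵀPA = [-1.1532 -0.6568]
A−BK = [-1.8468 -3.3432; -0.6127 -1.1274]
AᵀP(A−BK) = [1.5177 1.9219; 1.9219 3.0114]
P' = Q + AᵀP(A−BK) = [11.5177 4.9219; 4.9219 12.0114]
tr(P') = 23.5291


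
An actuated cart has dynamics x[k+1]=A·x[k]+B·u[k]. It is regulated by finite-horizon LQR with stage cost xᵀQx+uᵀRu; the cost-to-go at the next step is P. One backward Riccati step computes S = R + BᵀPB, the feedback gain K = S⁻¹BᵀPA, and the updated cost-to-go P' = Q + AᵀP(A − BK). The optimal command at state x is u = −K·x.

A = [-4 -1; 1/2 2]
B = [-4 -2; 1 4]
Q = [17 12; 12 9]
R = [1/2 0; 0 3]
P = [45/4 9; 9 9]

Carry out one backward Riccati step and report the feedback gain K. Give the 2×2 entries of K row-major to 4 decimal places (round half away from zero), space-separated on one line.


1.0691 -0.0124 -0.1357 0.4594

BᵀP = [-36.0000 -27.0000; 13.5000 18.0000]
S = R + BᵀPB = [1/2 0; 0 3] + [117.0000 -36.0000; -36.0000 45.0000] = [117.5000 -36.0000; -36.0000 48.0000]
BᵀPA = [130.5000 -18.0000; -45.0000 22.5000]
K = S⁻¹·BᵀPA = [1.0691 -0.0124; -0.1357 0.4594]
A−BK = [0.0048 -0.1309; -0.0262 0.1747]
AᵀP(A−BK) = [0.6309 -0.2036; -0.2036 0.6891]
P' = Q + AᵀP(A−BK) = [17.6309 11.7964; 11.7964 9.6891]
tr(P') = 27.3200


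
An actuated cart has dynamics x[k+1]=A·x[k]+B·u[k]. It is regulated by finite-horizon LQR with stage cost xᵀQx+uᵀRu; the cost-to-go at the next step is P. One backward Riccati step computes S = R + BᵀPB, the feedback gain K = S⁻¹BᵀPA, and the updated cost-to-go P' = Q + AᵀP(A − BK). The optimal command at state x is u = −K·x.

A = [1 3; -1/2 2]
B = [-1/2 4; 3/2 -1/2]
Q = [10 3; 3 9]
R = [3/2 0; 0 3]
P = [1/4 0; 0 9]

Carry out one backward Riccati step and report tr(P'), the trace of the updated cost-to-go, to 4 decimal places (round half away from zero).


BᵀP = [-0.1250 13.5000; 1.0000 -4.5000]
S = R + BᵀPB = [3/2 0; 0 3] + [20.3125 -7.2500; -7.2500 6.2500] = [21.8125 -7.2500; -7.2500 9.2500]
BᵀPA = [-6.8750 26.6250; 3.2500 -6.0000]
K = S⁻¹·BᵀPA = [-0.2683 1.3591; 0.1411 0.4166]
A−BK = [0.3016 2.0132; -0.0270 0.1697]
AᵀP(A−BK) = [0.1970 -0.2601; -0.2601 4.5636]
P' = Q + AᵀP(A−BK) = [10.1970 2.7399; 2.7399 13.5636]
tr(P') = 23.7606

23.7606


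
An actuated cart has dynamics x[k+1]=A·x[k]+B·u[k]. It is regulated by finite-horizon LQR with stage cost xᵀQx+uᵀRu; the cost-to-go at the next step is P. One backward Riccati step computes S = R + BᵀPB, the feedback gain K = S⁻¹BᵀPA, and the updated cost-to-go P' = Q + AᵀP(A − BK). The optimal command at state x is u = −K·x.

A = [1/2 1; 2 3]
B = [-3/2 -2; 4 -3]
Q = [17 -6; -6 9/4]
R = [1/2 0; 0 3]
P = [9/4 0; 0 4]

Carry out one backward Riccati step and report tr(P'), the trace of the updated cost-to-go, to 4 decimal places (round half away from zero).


BᵀP = [-3.3750 16.0000; -4.5000 -12.0000]
S = R + BᵀPB = [1/2 0; 0 3] + [69.0625 -41.2500; -41.2500 45.0000] = [69.5625 -41.2500; -41.2500 48.0000]
BᵀPA = [30.3125 44.6250; -26.2500 -40.5000]
K = S⁻¹·BᵀPA = [0.2273 0.2879; -0.3515 -0.5964]
A−BK = [0.1379 0.2391; 0.0362 0.0594]
AᵀP(A−BK) = [0.4446 0.7444; 0.7444 1.2511]
P' = Q + AᵀP(A−BK) = [17.4446 -5.2556; -5.2556 3.5011]
tr(P') = 20.9457

20.9457


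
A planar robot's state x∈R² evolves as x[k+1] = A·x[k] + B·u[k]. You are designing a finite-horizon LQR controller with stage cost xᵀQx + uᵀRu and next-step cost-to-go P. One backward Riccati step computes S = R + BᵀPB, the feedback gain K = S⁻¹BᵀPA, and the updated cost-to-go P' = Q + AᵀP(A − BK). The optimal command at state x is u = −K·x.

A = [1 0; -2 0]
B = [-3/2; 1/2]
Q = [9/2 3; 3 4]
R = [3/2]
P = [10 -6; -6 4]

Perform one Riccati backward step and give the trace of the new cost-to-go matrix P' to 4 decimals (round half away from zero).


11.4412

BᵀP = [-18.0000 11.0000]
S = R + BᵀPB = [3/2] + [32.5000] = [34.0000]
BᵀPA = [-40.0000 0.0000]
K = S⁻¹·BᵀPA = [-1.1765 0.0000]
A−BK = [-0.7647 0.0000; -1.4118 0.0000]
AᵀP(A−BK) = [2.9412 0.0000; 0.0000 0.0000]
P' = Q + AᵀP(A−BK) = [7.4412 3.0000; 3.0000 4.0000]
tr(P') = 11.4412


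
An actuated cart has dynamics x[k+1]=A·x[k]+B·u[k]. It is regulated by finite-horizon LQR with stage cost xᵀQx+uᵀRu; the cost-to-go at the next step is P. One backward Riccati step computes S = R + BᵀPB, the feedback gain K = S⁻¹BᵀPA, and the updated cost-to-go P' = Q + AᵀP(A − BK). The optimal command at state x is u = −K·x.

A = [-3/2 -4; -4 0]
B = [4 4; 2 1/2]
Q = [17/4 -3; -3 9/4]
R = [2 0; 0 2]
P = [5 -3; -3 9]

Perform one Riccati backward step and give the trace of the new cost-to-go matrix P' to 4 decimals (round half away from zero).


28.4508

BᵀP = [14.0000 6.0000; 18.5000 -7.5000]
S = R + BᵀPB = [2 0; 0 2] + [68.0000 59.0000; 59.0000 70.2500] = [70.0000 59.0000; 59.0000 72.2500]
BᵀPA = [-45.0000 -56.0000; 2.2500 -74.0000]
K = S⁻¹·BᵀPA = [-2.1465 0.2030; 1.7840 -1.1900]
A−BK = [-0.0500 -0.0520; -0.5990 0.1890]
AᵀP(A−BK) = [18.6422 -6.1884; -6.1884 3.3086]
P' = Q + AᵀP(A−BK) = [22.8922 -9.1884; -9.1884 5.5586]
tr(P') = 28.4508


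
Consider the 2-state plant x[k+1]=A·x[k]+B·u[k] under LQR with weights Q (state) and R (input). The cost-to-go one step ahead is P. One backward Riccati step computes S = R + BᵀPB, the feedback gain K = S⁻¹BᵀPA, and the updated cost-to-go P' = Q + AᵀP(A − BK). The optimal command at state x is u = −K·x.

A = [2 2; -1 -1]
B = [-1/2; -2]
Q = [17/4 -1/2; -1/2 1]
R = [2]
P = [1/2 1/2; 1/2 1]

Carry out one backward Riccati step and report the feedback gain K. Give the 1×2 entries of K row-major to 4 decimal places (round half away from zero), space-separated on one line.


-0.0351 -0.0351

BᵀP = [-1.2500 -2.2500]
S = R + BᵀPB = [2] + [5.1250] = [7.1250]
BᵀPA = [-0.2500 -0.2500]
K = S⁻¹·BᵀPA = [-0.0351 -0.0351]
A−BK = [1.9825 1.9825; -1.0702 -1.0702]
AᵀP(A−BK) = [0.9912 0.9912; 0.9912 0.9912]
P' = Q + AᵀP(A−BK) = [5.2412 0.4912; 0.4912 1.9912]
tr(P') = 7.2325


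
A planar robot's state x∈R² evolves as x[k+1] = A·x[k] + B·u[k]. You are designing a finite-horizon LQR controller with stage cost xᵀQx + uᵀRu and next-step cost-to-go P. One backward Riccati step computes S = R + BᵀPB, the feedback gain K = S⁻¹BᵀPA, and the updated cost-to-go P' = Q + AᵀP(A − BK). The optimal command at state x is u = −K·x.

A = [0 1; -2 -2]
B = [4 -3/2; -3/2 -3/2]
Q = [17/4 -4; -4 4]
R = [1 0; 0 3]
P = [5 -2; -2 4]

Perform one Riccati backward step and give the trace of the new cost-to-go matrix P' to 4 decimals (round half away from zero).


BᵀP = [23.0000 -14.0000; -4.5000 -3.0000]
S = R + BᵀPB = [1 0; 0 3] + [113.0000 -13.5000; -13.5000 11.2500] = [114.0000 -13.5000; -13.5000 14.2500]
BᵀPA = [28.0000 51.0000; 6.0000 1.5000]
K = S⁻¹·BᵀPA = [0.3328 0.5179; 0.7363 0.5959]
A−BK = [-0.2267 -0.1778; -0.3963 -0.3292]
AᵀP(A−BK) = [2.2631 1.9220; 1.9220 1.6911]
P' = Q + AᵀP(A−BK) = [6.5131 -2.0780; -2.0780 5.6911]
tr(P') = 12.2042

12.2042


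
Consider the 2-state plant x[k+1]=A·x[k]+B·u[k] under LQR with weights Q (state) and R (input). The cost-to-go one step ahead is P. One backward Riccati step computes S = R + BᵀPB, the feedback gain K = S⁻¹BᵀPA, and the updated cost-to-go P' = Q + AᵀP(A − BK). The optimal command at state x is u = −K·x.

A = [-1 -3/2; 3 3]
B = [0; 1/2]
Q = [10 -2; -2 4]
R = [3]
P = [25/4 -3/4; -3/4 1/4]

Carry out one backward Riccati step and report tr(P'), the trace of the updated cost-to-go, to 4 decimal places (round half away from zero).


BᵀP = [-0.3750 0.1250]
S = R + BᵀPB = [3] + [0.0625] = [3.0625]
BᵀPA = [0.7500 0.9375]
K = S⁻¹·BᵀPA = [0.2449 0.3061]
A−BK = [-1.0000 -1.5000; 2.8776 2.8469]
AᵀP(A−BK) = [12.8163 17.0204; 17.0204 22.7755]
P' = Q + AᵀP(A−BK) = [22.8163 15.0204; 15.0204 26.7755]
tr(P') = 49.5918

49.5918


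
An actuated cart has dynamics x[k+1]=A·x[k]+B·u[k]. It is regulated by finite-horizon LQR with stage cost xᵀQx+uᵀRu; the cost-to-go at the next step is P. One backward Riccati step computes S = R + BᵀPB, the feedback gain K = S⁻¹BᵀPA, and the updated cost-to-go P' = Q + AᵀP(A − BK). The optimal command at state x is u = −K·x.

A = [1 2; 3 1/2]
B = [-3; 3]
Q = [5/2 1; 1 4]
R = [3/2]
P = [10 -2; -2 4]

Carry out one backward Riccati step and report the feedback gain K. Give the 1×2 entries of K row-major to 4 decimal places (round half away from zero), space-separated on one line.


BᵀP = [-36.0000 18.0000]
S = R + BᵀPB = [3/2] + [162.0000] = [163.5000]
BᵀPA = [18.0000 -63.0000]
K = S⁻¹·BᵀPA = [0.1101 -0.3853]
A−BK = [1.3303 0.8440; 2.6697 1.6560]
AᵀP(A−BK) = [32.0183 19.9358; 19.9358 12.7248]
P' = Q + AᵀP(A−BK) = [34.5183 20.9358; 20.9358 16.7248]
tr(P') = 51.2431

0.1101 -0.3853


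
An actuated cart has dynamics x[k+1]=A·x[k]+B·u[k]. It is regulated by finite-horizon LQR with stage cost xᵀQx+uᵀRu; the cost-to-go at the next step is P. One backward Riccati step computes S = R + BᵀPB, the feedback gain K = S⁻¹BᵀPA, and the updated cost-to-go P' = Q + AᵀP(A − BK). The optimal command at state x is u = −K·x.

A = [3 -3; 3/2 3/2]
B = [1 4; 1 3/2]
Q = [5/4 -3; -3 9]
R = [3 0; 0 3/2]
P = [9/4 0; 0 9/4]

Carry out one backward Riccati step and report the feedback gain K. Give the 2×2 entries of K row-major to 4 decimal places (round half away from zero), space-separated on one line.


BᵀP = [2.2500 2.2500; 9.0000 3.3750]
S = R + BᵀPB = [3 0; 0 3/2] + [4.5000 12.3750; 12.3750 41.0625] = [7.5000 12.3750; 12.3750 42.5625]
BᵀPA = [10.1250 -3.3750; 32.0625 -21.9375]
K = S⁻¹·BᵀPA = [0.2058 0.7697; 0.6935 -0.7392]
A−BK = [0.0203 -0.8129; 0.2540 1.8391]
AᵀP(A−BK) = [0.9945 0.7202; 0.7202 11.6939]
P' = Q + AᵀP(A−BK) = [2.2445 -2.2798; -2.2798 20.6939]
tr(P') = 22.9384

0.2058 0.7697 0.6935 -0.7392


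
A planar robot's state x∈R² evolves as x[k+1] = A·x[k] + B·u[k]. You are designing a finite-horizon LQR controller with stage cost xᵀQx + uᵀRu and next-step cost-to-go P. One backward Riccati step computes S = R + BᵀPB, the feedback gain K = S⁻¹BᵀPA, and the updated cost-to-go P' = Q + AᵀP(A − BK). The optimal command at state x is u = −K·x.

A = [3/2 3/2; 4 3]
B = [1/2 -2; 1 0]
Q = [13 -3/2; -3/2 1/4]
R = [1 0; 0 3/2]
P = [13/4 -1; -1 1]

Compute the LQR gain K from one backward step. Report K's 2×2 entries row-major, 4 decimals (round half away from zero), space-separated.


1.6346 1.2402 0.0202 -0.1517

BᵀP = [0.6250 0.5000; -6.5000 2.0000]
S = R + BᵀPB = [1 0; 0 3/2] + [0.8125 -1.2500; -1.2500 13.0000] = [1.8125 -1.2500; -1.2500 14.5000]
BᵀPA = [2.9375 2.4375; -1.7500 -3.7500]
K = S⁻¹·BᵀPA = [1.6346 1.2402; 0.0202 -0.1517]
A−BK = [0.7231 0.5765; 2.3654 1.7598]
AᵀP(A−BK) = [6.5461 4.9039; 4.9039 3.7206]
P' = Q + AᵀP(A−BK) = [19.5461 3.4039; 3.4039 3.9706]
tr(P') = 23.5168


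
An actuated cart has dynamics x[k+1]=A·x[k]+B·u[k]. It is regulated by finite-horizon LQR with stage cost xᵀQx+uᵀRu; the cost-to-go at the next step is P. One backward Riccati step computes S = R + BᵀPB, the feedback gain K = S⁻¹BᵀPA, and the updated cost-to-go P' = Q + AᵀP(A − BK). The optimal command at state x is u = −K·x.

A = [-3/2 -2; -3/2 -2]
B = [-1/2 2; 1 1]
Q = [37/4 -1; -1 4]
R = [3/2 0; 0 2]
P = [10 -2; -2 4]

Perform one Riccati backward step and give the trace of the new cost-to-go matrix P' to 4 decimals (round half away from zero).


BᵀP = [-7.0000 5.0000; 18.0000 0.0000]
S = R + BᵀPB = [3/2 0; 0 2] + [8.5000 -9.0000; -9.0000 36.0000] = [10.0000 -9.0000; -9.0000 38.0000]
BᵀPA = [3.0000 4.0000; -27.0000 -36.0000]
K = S⁻¹·BᵀPA = [-0.4314 -0.5753; -0.8127 -1.0836]
A−BK = [-0.0903 -0.1204; -0.2559 -0.3411]
AᵀP(A−BK) = [1.8512 2.4682; 2.4682 3.2910]
P' = Q + AᵀP(A−BK) = [11.1012 1.4682; 1.4682 7.2910]
tr(P') = 18.3921

18.3921


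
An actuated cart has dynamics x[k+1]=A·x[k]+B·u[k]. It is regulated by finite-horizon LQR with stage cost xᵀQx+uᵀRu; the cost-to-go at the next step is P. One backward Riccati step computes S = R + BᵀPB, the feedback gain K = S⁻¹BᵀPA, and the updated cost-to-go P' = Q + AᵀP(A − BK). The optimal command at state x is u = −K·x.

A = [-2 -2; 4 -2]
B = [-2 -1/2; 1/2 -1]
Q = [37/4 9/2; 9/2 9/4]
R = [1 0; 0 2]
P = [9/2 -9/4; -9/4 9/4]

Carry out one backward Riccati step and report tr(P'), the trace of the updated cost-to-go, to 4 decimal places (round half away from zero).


25.2998

BᵀP = [-10.1250 5.6250; 0.0000 -1.1250]
S = R + BᵀPB = [1 0; 0 2] + [23.0625 -0.5625; -0.5625 1.1250] = [24.0625 -0.5625; -0.5625 3.1250]
BᵀPA = [42.7500 9.0000; -4.5000 2.2500]
K = S⁻¹·BᵀPA = [1.7503 0.3925; -1.1249 0.7907]
A−BK = [0.9382 -0.8197; 1.9999 -1.4056]
AᵀP(A−BK) = [10.1113 -4.2218; -4.2218 3.6885]
P' = Q + AᵀP(A−BK) = [19.3613 0.2782; 0.2782 5.9385]
tr(P') = 25.2998


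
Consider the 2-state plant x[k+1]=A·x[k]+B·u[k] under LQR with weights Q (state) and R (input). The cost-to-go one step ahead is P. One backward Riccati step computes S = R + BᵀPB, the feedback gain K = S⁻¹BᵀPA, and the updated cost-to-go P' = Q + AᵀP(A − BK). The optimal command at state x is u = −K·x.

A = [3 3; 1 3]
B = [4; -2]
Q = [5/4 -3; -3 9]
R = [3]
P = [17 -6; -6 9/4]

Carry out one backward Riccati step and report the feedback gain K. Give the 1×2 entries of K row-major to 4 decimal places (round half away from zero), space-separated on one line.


BᵀP = [80.0000 -28.5000]
S = R + BᵀPB = [3] + [377.0000] = [380.0000]
BᵀPA = [211.5000 154.5000]
K = S⁻¹·BᵀPA = [0.5566 0.4066]
A−BK = [0.7737 1.3737; 2.1132 3.8132]
AᵀP(A−BK) = [1.5336 1.7586; 1.7586 2.4336]
P' = Q + AᵀP(A−BK) = [2.7836 -1.2414; -1.2414 11.4336]
tr(P') = 14.2171

0.5566 0.4066


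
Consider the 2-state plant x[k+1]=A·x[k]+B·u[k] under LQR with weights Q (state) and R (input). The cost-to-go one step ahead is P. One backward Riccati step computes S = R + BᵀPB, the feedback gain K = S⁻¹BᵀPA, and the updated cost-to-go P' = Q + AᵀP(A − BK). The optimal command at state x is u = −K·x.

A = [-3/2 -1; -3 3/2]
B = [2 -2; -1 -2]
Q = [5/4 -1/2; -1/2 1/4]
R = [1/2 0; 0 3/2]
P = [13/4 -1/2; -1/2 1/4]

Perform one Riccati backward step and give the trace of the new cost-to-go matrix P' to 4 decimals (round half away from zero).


BᵀP = [7.0000 -1.2500; -5.5000 0.5000]
S = R + BᵀPB = [1/2 0; 0 3/2] + [15.2500 -11.5000; -11.5000 10.0000] = [15.7500 -11.5000; -11.5000 11.5000]
BᵀPA = [-6.7500 -8.8750; 6.7500 6.2500]
K = S⁻¹·BᵀPA = [0.0000 -0.6176; 0.5870 -0.0742]
A−BK = [-0.3261 0.0870; -1.8261 0.7340]
AᵀP(A−BK) = [1.1005 -0.2935; -0.2935 0.2944]
P' = Q + AᵀP(A−BK) = [2.3505 -0.7935; -0.7935 0.5444]
tr(P') = 2.8950

2.8950


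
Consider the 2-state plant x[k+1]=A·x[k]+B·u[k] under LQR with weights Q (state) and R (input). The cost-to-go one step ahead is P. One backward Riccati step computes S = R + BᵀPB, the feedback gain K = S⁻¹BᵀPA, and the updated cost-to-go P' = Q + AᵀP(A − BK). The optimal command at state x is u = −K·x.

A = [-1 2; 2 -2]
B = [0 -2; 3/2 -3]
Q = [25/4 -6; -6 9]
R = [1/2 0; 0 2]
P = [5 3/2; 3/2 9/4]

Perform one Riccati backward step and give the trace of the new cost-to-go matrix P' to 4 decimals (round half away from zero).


BᵀP = [2.2500 3.3750; -14.5000 -9.7500]
S = R + BᵀPB = [1/2 0; 0 2] + [5.0625 -14.6250; -14.6250 58.2500] = [5.5625 -14.6250; -14.6250 60.2500]
BᵀPA = [4.5000 -2.2500; -5.0000 -9.5000]
K = S⁻¹·BᵀPA = [1.6330 -2.2639; 0.3134 -0.7072]
A−BK = [-0.3732 0.5856; 0.4907 -0.7258]
AᵀP(A−BK) = [2.2186 -3.3485; -3.3485 5.1876]
P' = Q + AᵀP(A−BK) = [8.4686 -9.3485; -9.3485 14.1876]
tr(P') = 22.6562

22.6562


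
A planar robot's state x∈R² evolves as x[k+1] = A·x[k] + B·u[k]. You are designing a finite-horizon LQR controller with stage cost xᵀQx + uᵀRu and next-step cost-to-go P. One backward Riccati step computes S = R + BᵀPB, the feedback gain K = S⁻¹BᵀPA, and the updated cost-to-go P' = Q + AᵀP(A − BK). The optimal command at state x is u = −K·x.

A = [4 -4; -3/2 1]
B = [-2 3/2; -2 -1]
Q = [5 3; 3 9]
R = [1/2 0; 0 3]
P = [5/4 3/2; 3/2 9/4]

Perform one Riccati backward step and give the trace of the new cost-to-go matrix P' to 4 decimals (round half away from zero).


18.2787

BᵀP = [-5.5000 -7.5000; 0.3750 0.0000]
S = R + BᵀPB = [1/2 0; 0 3] + [26.0000 -0.7500; -0.7500 0.5625] = [26.5000 -0.7500; -0.7500 3.5625]
BᵀPA = [-10.7500 14.5000; 1.5000 -1.5000]
K = S⁻¹·BᵀPA = [-0.3961 0.5385; 0.3377 -0.3077]
A−BK = [2.7013 -2.4615; -1.9545 1.7692]
AᵀP(A−BK) = [2.2979 -2.1250; -2.1250 1.9808]
P' = Q + AᵀP(A−BK) = [7.2979 0.8750; 0.8750 10.9808]
tr(P') = 18.2787


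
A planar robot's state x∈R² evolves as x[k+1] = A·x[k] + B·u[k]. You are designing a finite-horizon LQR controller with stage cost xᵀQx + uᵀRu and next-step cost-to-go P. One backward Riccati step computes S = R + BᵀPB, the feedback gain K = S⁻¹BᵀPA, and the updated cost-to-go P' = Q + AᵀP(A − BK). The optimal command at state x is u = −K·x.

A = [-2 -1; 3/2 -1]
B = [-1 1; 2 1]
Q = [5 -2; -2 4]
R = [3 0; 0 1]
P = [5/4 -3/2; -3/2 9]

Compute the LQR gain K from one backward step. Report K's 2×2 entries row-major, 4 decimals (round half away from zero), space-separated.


BᵀP = [-4.2500 19.5000; -0.2500 7.5000]
S = R + BᵀPB = [3 0; 0 1] + [43.2500 15.2500; 15.2500 7.2500] = [46.2500 15.2500; 15.2500 8.2500]
BᵀPA = [37.7500 -15.2500; 11.7500 -7.2500]
K = S⁻¹·BᵀPA = [0.8876 -0.1023; -0.2164 -0.6896]
A−BK = [-0.8960 -0.4128; -0.0587 -0.1057]
AᵀP(A−BK) = [3.2869 0.2164; 0.2164 0.6896]
P' = Q + AᵀP(A−BK) = [8.2869 -1.7836; -1.7836 4.6896]
tr(P') = 12.9765

0.8876 -0.1023 -0.2164 -0.6896


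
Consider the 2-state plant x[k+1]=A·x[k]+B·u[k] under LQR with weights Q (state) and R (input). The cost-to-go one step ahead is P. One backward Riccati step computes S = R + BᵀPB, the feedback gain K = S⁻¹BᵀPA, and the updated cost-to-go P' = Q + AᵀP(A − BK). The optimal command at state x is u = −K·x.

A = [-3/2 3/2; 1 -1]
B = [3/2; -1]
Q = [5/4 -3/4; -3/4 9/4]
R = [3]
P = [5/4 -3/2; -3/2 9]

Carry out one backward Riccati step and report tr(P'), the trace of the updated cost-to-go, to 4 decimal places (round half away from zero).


BᵀP = [3.3750 -11.2500]
S = R + BᵀPB = [3] + [16.3125] = [19.3125]
BᵀPA = [-16.3125 16.3125]
K = S⁻¹·BᵀPA = [-0.8447 0.8447]
A−BK = [-0.2330 0.2330; 0.1553 -0.1553]
AᵀP(A−BK) = [2.5340 -2.5340; -2.5340 2.5340]
P' = Q + AᵀP(A−BK) = [3.7840 -3.2840; -3.2840 4.7840]
tr(P') = 8.5680

8.5680


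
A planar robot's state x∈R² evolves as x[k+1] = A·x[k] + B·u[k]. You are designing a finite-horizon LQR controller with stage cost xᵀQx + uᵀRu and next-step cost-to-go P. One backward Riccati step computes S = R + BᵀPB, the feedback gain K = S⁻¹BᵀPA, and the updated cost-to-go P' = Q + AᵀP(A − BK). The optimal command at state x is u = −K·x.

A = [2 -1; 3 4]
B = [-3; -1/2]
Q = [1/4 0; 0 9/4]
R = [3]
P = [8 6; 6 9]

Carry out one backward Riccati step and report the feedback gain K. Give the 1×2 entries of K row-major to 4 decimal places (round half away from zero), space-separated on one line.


-1.2756 -0.6614

BᵀP = [-27.0000 -22.5000]
S = R + BᵀPB = [3] + [92.2500] = [95.2500]
BᵀPA = [-121.5000 -63.0000]
K = S⁻¹·BᵀPA = [-1.2756 -0.6614]
A−BK = [-1.8268 -2.9843; 2.3622 3.6693]
AᵀP(A−BK) = [30.0157 41.6378; 41.6378 62.3307]
P' = Q + AᵀP(A−BK) = [30.2657 41.6378; 41.6378 64.5807]
tr(P') = 94.8465


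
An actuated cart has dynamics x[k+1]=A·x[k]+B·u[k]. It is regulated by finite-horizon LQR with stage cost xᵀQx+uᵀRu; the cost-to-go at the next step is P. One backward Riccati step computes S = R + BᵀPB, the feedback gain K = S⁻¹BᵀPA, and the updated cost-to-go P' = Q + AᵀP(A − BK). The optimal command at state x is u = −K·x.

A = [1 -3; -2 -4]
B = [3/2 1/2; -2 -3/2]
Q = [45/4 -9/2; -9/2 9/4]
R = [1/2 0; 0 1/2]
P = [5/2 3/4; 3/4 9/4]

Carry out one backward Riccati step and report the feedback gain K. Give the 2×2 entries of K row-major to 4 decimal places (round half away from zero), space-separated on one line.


0.4943 -2.4354 0.6057 5.2729

BᵀP = [2.2500 -3.3750; 0.1250 -3.0000]
S = R + BᵀPB = [1/2 0; 0 1/2] + [10.1250 6.1875; 6.1875 4.5625] = [10.6250 6.1875; 6.1875 5.0625]
BᵀPA = [9.0000 6.7500; 6.1250 11.6250]
K = S⁻¹·BᵀPA = [0.4943 -2.4354; 0.6057 5.2729]
A−BK = [-0.0443 -1.9834; -0.1028 -0.9615]
AᵀP(A−BK) = [0.3411 1.6221; 1.6221 31.6417]
P' = Q + AᵀP(A−BK) = [11.5911 -2.8779; -2.8779 33.8917]
tr(P') = 45.4829


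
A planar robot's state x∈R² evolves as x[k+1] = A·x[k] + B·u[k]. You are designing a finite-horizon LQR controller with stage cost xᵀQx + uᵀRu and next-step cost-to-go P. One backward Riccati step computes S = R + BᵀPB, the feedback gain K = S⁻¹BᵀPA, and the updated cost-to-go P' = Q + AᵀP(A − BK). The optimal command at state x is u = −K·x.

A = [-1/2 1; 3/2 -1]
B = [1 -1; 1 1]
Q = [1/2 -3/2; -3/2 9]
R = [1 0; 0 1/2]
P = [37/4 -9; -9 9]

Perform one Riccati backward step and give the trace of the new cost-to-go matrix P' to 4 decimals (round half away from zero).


10.5334

BᵀP = [0.2500 0.0000; -18.2500 18.0000]
S = R + BᵀPB = [1 0; 0 1/2] + [0.2500 -0.2500; -0.2500 36.2500] = [1.2500 -0.2500; -0.2500 36.7500]
BᵀPA = [-0.1250 0.2500; 36.1250 -36.2500]
K = S⁻¹·BᵀPA = [0.0967 0.0027; 0.9837 -0.9864]
A−BK = [0.3869 0.0109; 0.4196 -0.0163]
AᵀP(A−BK) = [0.5402 -0.4918; -0.4918 0.4932]
P' = Q + AᵀP(A−BK) = [1.0402 -1.9918; -1.9918 9.4932]
tr(P') = 10.5334
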